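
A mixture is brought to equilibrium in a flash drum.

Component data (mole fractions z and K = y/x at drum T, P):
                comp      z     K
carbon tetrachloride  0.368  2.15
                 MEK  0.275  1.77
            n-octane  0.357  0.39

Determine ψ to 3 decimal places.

Newton–Raphson from ψ = 0.41:
  ψ = 0.410: g = 0.1581, g' = -0.555 → ψ = 0.695
  ψ = 0.695: g = -0.0048, g' = -0.620 → ψ = 0.687
Converged at ψ = 0.687.

ψ = 0.687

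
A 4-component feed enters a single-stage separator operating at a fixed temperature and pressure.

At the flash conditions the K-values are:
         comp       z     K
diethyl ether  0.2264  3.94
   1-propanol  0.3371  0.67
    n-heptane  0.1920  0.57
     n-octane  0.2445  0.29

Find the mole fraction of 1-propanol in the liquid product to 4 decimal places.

Iterate (Newton) starting at V/F = 0.32:
  V/F = 0.3200: g = -0.10178, g' = -0.8195 → V/F = 0.1958
  V/F = 0.1958: g = 0.01173, g' = -1.0388 → V/F = 0.2071
  V/F = 0.2071: g = 0.00016, g' = -1.0105 → V/F = 0.2073
Converged at V/F = 0.2073.
Compositions from xᵢ = zᵢ/(1+V/F(Kᵢ−1)), yᵢ = Kᵢxᵢ:
  diethyl ether: x = 0.1407, y = 0.5543
  1-propanol: x = 0.3618, y = 0.2424
  n-heptane: x = 0.2108, y = 0.1201
  n-octane: x = 0.2867, y = 0.0831

x_1-propanol = 0.3618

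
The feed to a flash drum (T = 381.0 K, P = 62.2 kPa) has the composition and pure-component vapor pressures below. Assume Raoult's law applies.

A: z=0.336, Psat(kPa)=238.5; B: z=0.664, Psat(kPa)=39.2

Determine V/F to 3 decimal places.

Raoult's law: Kᵢ = Pᵢˢᵃᵗ/P = Pᵢˢᵃᵗ/62.2.
  K_A = 238.5/62.2 = 3.83441, K_B = 39.2/62.2 = 0.63023
Newton–Raphson from V/F = 0.5:
  V/F = 0.500: g = 0.0928, g' = -0.599 → V/F = 0.655
  V/F = 0.655: g = 0.0094, g' = -0.489 → V/F = 0.674
Converged at V/F = 0.674.

V/F = 0.674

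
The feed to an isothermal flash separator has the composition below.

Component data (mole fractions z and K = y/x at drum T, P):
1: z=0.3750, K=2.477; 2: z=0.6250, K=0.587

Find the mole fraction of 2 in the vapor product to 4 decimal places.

Let ψ = V/F and solve Σ zᵢ(Kᵢ−1)/(1+ψ(Kᵢ−1)) = 0.
Feasibility: ΣzᵢKᵢ = 1.2957, Σzᵢ/Kᵢ = 1.2161 — both > 1, two phases present.
Iterate (Newton) starting at ψ = 0.57:
  ψ = 0.5700: g = -0.03689, g' = -0.4235 → ψ = 0.4829
  ψ = 0.4829: g = 0.00086, g' = -0.4451 → ψ = 0.4848
Converged at ψ = 0.4848.
Compositions from xᵢ = zᵢ/(1+ψ(Kᵢ−1)), yᵢ = Kᵢxᵢ:
  1: x = 0.2185, y = 0.5413
  2: x = 0.7815, y = 0.4587

y_2 = 0.4587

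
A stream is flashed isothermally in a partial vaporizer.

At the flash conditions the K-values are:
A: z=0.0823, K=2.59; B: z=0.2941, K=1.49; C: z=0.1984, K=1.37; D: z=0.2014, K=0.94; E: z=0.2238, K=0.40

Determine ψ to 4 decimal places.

ψ = 0.6504

Iterate (Newton) starting at ψ = 0.5:
  ψ = 0.5000: g = 0.04631, g' = -0.2947 → ψ = 0.6572
  ψ = 0.6572: g = -0.00222, g' = -0.3281 → ψ = 0.6504
Converged at ψ = 0.6504.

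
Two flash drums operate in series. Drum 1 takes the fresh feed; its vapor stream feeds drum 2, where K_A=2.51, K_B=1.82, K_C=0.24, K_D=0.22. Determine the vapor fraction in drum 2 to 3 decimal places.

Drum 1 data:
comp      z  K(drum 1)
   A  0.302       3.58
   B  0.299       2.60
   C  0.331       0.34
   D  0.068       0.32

Drum 1:
Material balance + equilibrium reduce to Σ zᵢ(Kᵢ−1)/(1+ψ₁(Kᵢ−1)) = 0.
Check two-phase: ΣzᵢKᵢ = 1.993 > 1 and Σzᵢ/Kᵢ = 1.385 > 1, so g(0) = 0.993 > 0 and g(1) = -0.385 < 0.
Iterate (Newton) starting at ψ₁ = 0.58:
  ψ₁ = 0.580: g = 0.1299, g' = -0.993 → ψ₁ = 0.711
  ψ₁ = 0.711: g = -0.0023, g' = -1.047 → ψ₁ = 0.709
Converged at ψ₁ = 0.709.
Drum-1 compositions:
  A: x = 0.107, y = 0.382
  B: x = 0.140, y = 0.364
  C: x = 0.622, y = 0.211
  D: x = 0.131, y = 0.042
Drum-2 feed = drum-1 vapor: z₂ = (0.3823, 0.3643, 0.2114, 0.0420).
Drum 2:
Rachford–Rice: g(ψ₂) = Σ zᵢ(Kᵢ−1)/(1+ψ₂(Kᵢ−1)) = 0.
Feasibility: ΣzᵢKᵢ = 1.682, Σzᵢ/Kᵢ = 1.424 — both > 1, two phases present.
Newton iteration, ψ₂⁰ = 0.39:
  ψ₂ = 0.390: g = 0.3142, g' = -0.785 → ψ₂ = 0.790
  ψ₂ = 0.790: g = -0.0430, g' = -1.210 → ψ₂ = 0.754
  ψ₂ = 0.754: g = -0.0019, g' = -1.106 → ψ₂ = 0.753
Converged at ψ₂ = 0.753.
  A: x = 0.179, y = 0.449
  B: x = 0.225, y = 0.410
  C: x = 0.494, y = 0.119
  D: x = 0.102, y = 0.022

V/F (drum 2) = 0.753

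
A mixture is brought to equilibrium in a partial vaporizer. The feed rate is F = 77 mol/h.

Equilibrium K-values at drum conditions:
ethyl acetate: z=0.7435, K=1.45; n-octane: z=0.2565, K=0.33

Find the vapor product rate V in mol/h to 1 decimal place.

V = 41.6 mol/h

Rachford–Rice: g(ψ) = Σ zᵢ(Kᵢ−1)/(1+ψ(Kᵢ−1)) = 0.
Feasibility: ΣzᵢKᵢ = 1.1627, Σzᵢ/Kᵢ = 1.2900 — both > 1, two phases present.
Binary case is linear: z₁(K₁−1)(1+ψ(K₂−1)) + z₂(K₂−1)(1+ψ(K₁−1)) = 0
⇒ ψ = [z₁(K₁−1)+z₂(K₂−1)] / [−(K₁−1)(K₂−1)] = 0.16272/0.30150 = 0.5397
Then V = ψ·F = 0.5397·77 = 41.6 mol/h and L = F − V = 35.4 mol/h.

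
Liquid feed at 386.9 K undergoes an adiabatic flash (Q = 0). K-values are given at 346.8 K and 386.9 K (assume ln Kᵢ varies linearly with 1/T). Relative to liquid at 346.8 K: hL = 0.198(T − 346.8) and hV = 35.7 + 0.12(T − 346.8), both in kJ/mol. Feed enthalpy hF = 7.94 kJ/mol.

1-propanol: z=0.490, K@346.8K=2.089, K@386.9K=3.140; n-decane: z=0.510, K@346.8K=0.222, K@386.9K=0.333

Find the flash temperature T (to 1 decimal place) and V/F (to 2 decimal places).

T = 350.4 K, V/F = 0.20

Adiabatic flash: solve Rachford–Rice at each trial T, then check hF = ψ·hV(T) + (1−ψ)·hL(T).
  T = 346.8 K: K = (2.089, 0.222), RR gives ψ = 0.162, H_out = 5.766 kJ/mol
  T = 386.9 K: K = (3.140, 0.333), RR gives ψ = 0.496, H_out = 24.106 kJ/mol
  T = 366.9 K: K = (2.591, 0.275), RR gives ψ = 0.355, H_out = 16.110 kJ/mol
  T = 356.9 K: K = (2.335, 0.248), RR gives ψ = 0.270, H_out = 11.410 kJ/mol
  T = 351.9 K: K = (2.212, 0.235), RR gives ψ = 0.220, H_out = 8.759 kJ/mol
  T = 349.4 K: K = (2.151, 0.229), RR gives ψ = 0.192, H_out = 7.334 kJ/mol
  T = 350.6 K: K = (2.180, 0.232), RR gives ψ = 0.205, H_out = 8.027 kJ/mol
Linear interpolation between T = 349.4 (H_out = 7.334) and T = 350.6 (H_out = 8.027) on hF = 7.94 gives T ≈ 350.4 K, at which ψ = 0.20.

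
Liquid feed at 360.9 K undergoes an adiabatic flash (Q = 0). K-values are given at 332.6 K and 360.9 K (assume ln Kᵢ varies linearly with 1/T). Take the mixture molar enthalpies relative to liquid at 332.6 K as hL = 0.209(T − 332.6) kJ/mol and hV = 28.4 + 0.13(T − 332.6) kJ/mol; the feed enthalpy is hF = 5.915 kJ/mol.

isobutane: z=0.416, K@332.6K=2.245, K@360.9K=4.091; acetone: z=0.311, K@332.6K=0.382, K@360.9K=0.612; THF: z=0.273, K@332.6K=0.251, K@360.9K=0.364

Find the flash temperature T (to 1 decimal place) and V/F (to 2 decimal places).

Adiabatic flash: solve Rachford–Rice at each trial T, then check hF = ψ·hV(T) + (1−ψ)·hL(T).
  T = 332.6 K: K = (2.245, 0.382, 0.251), RR gives ψ = 0.143, H_out = 4.055 kJ/mol
  T = 360.9 K: K = (4.091, 0.612, 0.364), RR gives ψ = 0.615, H_out = 21.993 kJ/mol
  T = 346.8 K: K = (3.071, 0.489, 0.305), RR gives ψ = 0.409, H_out = 14.129 kJ/mol
  T = 339.7 K: K = (2.634, 0.433, 0.277), RR gives ψ = 0.291, H_out = 9.577 kJ/mol
  T = 336.1 K: K = (2.431, 0.407, 0.264), RR gives ψ = 0.221, H_out = 6.943 kJ/mol
  T = 334.4 K: K = (2.339, 0.395, 0.257), RR gives ψ = 0.184, H_out = 5.587 kJ/mol
Linear interpolation between T = 334.4 (H_out = 5.587) and T = 336.1 (H_out = 6.943) on hF = 5.915 gives T ≈ 334.8 K, at which ψ = 0.19.

T = 334.8 K, V/F = 0.19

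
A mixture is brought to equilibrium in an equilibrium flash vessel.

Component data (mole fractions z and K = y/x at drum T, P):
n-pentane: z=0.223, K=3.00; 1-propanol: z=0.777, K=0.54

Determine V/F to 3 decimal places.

V/F = 0.096

Binary case is linear: z₁(K₁−1)(1+V/F(K₂−1)) + z₂(K₂−1)(1+V/F(K₁−1)) = 0
⇒ V/F = [z₁(K₁−1)+z₂(K₂−1)] / [−(K₁−1)(K₂−1)] = 0.0886/0.9200 = 0.096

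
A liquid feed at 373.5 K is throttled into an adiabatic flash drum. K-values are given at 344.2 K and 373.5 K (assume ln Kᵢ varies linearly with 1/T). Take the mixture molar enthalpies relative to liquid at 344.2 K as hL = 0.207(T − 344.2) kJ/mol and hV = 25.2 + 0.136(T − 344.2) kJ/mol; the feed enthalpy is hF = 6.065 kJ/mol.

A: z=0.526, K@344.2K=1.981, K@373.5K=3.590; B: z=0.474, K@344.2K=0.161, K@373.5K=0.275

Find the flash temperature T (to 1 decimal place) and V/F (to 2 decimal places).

Adiabatic flash: solve Rachford–Rice at each trial T, then check hF = ψ·hV(T) + (1−ψ)·hL(T).
  T = 344.2 K: K = (1.981, 0.161), RR gives ψ = 0.144, H_out = 3.623 kJ/mol
  T = 373.5 K: K = (3.590, 0.275), RR gives ψ = 0.543, H_out = 18.608 kJ/mol
  T = 358.9 K: K = (2.702, 0.213), RR gives ψ = 0.390, H_out = 12.459 kJ/mol
  T = 351.5 K: K = (2.319, 0.186), RR gives ψ = 0.286, H_out = 8.579 kJ/mol
  T = 347.9 K: K = (2.147, 0.173), RR gives ψ = 0.223, H_out = 6.326 kJ/mol
  T = 346.0 K: K = (2.061, 0.167), RR gives ψ = 0.184, H_out = 4.997 kJ/mol
Linear interpolation between T = 346.0 (H_out = 4.997) and T = 347.9 (H_out = 6.326) on hF = 6.065 gives T ≈ 347.5 K, at which ψ = 0.22.

T = 347.5 K, V/F = 0.22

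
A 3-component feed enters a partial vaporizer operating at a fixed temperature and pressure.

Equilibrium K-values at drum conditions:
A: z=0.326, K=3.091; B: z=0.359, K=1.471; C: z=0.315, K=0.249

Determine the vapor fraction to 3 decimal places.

ψ = 0.604

Material balance + equilibrium reduce to Σ zᵢ(Kᵢ−1)/(1+ψ(Kᵢ−1)) = 0.
g(0) = ΣzᵢKᵢ − 1 = 0.614 and g(1) = 1 − Σzᵢ/Kᵢ = -0.615, so a root lies in (0, 1).
Iterate (Newton) starting at ψ = 0.63:
  ψ = 0.630: g = -0.0244, g' = -0.953 → ψ = 0.604
Converged at ψ = 0.604.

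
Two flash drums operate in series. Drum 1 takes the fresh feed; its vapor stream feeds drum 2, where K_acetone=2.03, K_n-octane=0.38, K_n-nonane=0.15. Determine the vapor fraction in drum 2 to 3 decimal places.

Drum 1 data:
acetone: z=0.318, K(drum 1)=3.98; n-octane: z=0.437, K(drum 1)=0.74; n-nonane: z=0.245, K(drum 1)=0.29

Drum 1:
Rachford–Rice: g(ψ₁) = Σ zᵢ(Kᵢ−1)/(1+ψ₁(Kᵢ−1)) = 0.
g(0) = ΣzᵢKᵢ − 1 = 0.660 and g(1) = 1 − Σzᵢ/Kᵢ = -0.515, so a root lies in (0, 1).
Iterate (Newton) starting at ψ₁ = 0.65:
  ψ₁ = 0.650: g = -0.1371, g' = -0.796 → ψ₁ = 0.478
  ψ₁ = 0.478: g = -0.0020, g' = -0.802 → ψ₁ = 0.475
Converged at ψ₁ = 0.475.
Drum-1 compositions:
  acetone: x = 0.132, y = 0.524
  n-octane: x = 0.499, y = 0.369
  n-nonane: x = 0.370, y = 0.107
Drum-2 feed = drum-1 vapor: z₂ = (0.5238, 0.3690, 0.1072).
Drum 2:
Let ψ₂ = V/F and solve Σ zᵢ(Kᵢ−1)/(1+ψ₂(Kᵢ−1)) = 0.
g(0) = ΣzᵢKᵢ − 1 = 0.220 and g(1) = 1 − Σzᵢ/Kᵢ = -0.944, so a root lies in (0, 1).
Newton–Raphson from ψ₂ = 0.5:
  ψ₂ = 0.500: g = -0.1340, g' = -0.774 → ψ₂ = 0.327
  ψ₂ = 0.327: g = -0.0096, g' = -0.683 → ψ₂ = 0.313
Converged at ψ₂ = 0.313.
  acetone: x = 0.396, y = 0.804
  n-octane: x = 0.458, y = 0.174
  n-nonane: x = 0.146, y = 0.022

V/F (drum 2) = 0.313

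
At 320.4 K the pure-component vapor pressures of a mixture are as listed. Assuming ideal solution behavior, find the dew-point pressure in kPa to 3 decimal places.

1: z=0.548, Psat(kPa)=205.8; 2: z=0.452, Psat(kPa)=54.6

At the dew point ψ → 1, so Σzᵢ/Kᵢ = 1 with Kᵢ = Pᵢˢᵃᵗ/P ⇒ 1/P = Σzᵢ/Pᵢˢᵃᵗ.
1/P = 0.548/205.8 + 0.452/54.6 = 0.010941 ⇒ P = 91.398 kPa

Pdew = 91.398 kPa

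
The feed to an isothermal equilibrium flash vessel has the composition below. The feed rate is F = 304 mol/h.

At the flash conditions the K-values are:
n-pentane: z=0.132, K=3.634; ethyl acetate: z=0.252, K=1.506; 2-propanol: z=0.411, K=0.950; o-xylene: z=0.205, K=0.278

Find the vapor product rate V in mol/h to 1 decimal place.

Rachford–Rice: g(ψ) = Σ zᵢ(Kᵢ−1)/(1+ψ(Kᵢ−1)) = 0.
Check two-phase: ΣzᵢKᵢ = 1.307 > 1 and Σzᵢ/Kᵢ = 1.374 > 1, so g(0) = 0.307 > 0 and g(1) = -0.374 < 0.
Newton–Raphson from ψ = 0.5:
  ψ = 0.500: g = -0.0009, g' = -0.474 → ψ = 0.498
Converged at ψ = 0.498.
Then V = ψ·F = 0.4981·304 = 151.4 mol/h and L = F − V = 152.6 mol/h.

V = 151.4 mol/h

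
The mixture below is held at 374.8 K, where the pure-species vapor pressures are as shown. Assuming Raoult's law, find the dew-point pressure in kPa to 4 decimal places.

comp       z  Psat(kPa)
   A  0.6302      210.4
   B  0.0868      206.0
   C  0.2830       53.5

At the dew point ψ → 1, so Σzᵢ/Kᵢ = 1 with Kᵢ = Pᵢˢᵃᵗ/P ⇒ 1/P = Σzᵢ/Pᵢˢᵃᵗ.
1/P = 0.6302/210.4 + 0.0868/206.0 + 0.2830/53.5 = 0.0087063 ⇒ P = 114.8590 kPa

Pdew = 114.8590 kPa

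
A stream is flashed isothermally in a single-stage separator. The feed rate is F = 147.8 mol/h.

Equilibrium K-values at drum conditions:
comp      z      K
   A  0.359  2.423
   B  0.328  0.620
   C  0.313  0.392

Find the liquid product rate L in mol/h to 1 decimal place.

Rachford–Rice: g(ψ) = Σ zᵢ(Kᵢ−1)/(1+ψ(Kᵢ−1)) = 0.
Check two-phase: ΣzᵢKᵢ = 1.196 > 1 and Σzᵢ/Kᵢ = 1.476 > 1, so g(0) = 0.196 > 0 and g(1) = -0.476 < 0.
Iterate (Newton) starting at ψ = 0.5:
  ψ = 0.500: g = -0.1288, g' = -0.559 → ψ = 0.270
  ψ = 0.270: g = 0.0027, g' = -0.604 → ψ = 0.274
Converged at ψ = 0.274.
Then V = ψ·F = 0.2741·147.8 = 40.5 mol/h and L = F − V = 107.3 mol/h.

L = 107.3 mol/h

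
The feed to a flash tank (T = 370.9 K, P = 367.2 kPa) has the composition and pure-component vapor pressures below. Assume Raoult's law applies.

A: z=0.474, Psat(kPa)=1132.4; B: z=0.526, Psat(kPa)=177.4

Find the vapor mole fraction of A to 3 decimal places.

Raoult's law: Kᵢ = Pᵢˢᵃᵗ/P = Pᵢˢᵃᵗ/367.2.
  K_A = 1132.4/367.2 = 3.08388, K_B = 177.4/367.2 = 0.48312
Let ψ = V/F and solve Σ zᵢ(Kᵢ−1)/(1+ψ(Kᵢ−1)) = 0.
Feasibility: ΣzᵢKᵢ = 1.716, Σzᵢ/Kᵢ = 1.242 — both > 1, two phases present.
Binary case is linear: z₁(K₁−1)(1+ψ(K₂−1)) + z₂(K₂−1)(1+ψ(K₁−1)) = 0
⇒ ψ = [z₁(K₁−1)+z₂(K₂−1)] / [−(K₁−1)(K₂−1)] = 0.7159/1.0771 = 0.665
Compositions from xᵢ = zᵢ/(1+ψ(Kᵢ−1)), yᵢ = Kᵢxᵢ:
  A: x = 0.199, y = 0.613
  B: x = 0.801, y = 0.387

y_A = 0.613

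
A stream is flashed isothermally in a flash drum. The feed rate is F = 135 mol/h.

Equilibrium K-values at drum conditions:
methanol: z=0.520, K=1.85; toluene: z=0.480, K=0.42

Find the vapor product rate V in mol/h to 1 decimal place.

Binary case is linear: z₁(K₁−1)(1+V/F(K₂−1)) + z₂(K₂−1)(1+V/F(K₁−1)) = 0
⇒ V/F = [z₁(K₁−1)+z₂(K₂−1)] / [−(K₁−1)(K₂−1)] = 0.1636/0.4930 = 0.332
Then V = V/F·F = 0.3318·135 = 44.8 mol/h and L = F − V = 90.2 mol/h.

V = 44.8 mol/h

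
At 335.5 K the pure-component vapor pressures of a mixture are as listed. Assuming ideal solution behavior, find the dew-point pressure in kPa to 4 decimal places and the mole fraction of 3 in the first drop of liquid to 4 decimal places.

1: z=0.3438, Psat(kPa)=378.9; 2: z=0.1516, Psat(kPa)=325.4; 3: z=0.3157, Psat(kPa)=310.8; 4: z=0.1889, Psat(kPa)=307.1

At the dew point ψ → 1, so Σzᵢ/Kᵢ = 1 with Kᵢ = Pᵢˢᵃᵗ/P ⇒ 1/P = Σzᵢ/Pᵢˢᵃᵗ.
1/P = 0.3438/378.9 + 0.1516/325.4 + 0.3157/310.8 + 0.1889/307.1 = 0.0030041 ⇒ P = 332.8755 kPa
xᵢ = zᵢP/Pᵢˢᵃᵗ ⇒ x_3 = 0.3157·332.8755/310.8 = 0.3381

Pdew = 332.8755 kPa, x_3 = 0.3381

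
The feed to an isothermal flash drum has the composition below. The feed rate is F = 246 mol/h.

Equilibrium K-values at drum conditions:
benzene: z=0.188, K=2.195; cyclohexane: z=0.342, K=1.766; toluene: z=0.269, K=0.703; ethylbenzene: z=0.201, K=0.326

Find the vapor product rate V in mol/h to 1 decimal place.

V = 140.1 mol/h

Rachford–Rice: g(ψ) = Σ zᵢ(Kᵢ−1)/(1+ψ(Kᵢ−1)) = 0.
Check two-phase: ΣzᵢKᵢ = 1.271 > 1 and Σzᵢ/Kᵢ = 1.279 > 1, so g(0) = 0.271 > 0 and g(1) = -0.279 < 0.
Iterate (Newton) starting at ψ = 0.5:
  ψ = 0.500: g = 0.0319, g' = -0.451 → ψ = 0.571
  ψ = 0.571: g = -0.0005, g' = -0.468 → ψ = 0.570
Converged at ψ = 0.570.
Then V = ψ·F = 0.5696·246 = 140.1 mol/h and L = F − V = 105.9 mol/h.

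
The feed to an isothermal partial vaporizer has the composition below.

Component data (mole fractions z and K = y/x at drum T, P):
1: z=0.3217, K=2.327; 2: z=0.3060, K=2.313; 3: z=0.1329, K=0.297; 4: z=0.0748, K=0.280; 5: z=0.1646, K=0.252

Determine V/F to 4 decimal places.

V/F = 0.5817

Material balance + equilibrium reduce to Σ zᵢ(Kᵢ−1)/(1+V/F(Kᵢ−1)) = 0.
Check two-phase: ΣzᵢKᵢ = 1.5583 > 1 and Σzᵢ/Kᵢ = 1.6383 > 1, so g(0) = 0.5583 > 0 and g(1) = -0.6383 < 0.
Newton–Raphson from V/F = 0.5:
  V/F = 0.5000: g = 0.07427, g' = -0.8828 → V/F = 0.5841
  V/F = 0.5841: g = -0.00227, g' = -0.9438 → V/F = 0.5817
Converged at V/F = 0.5817.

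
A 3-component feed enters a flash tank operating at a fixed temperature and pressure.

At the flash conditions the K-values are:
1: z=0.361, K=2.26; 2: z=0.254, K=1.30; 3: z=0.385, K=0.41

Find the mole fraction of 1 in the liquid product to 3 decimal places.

x_1 = 0.214

Iterate (Newton) starting at ψ = 0.5:
  ψ = 0.500: g = 0.0231, g' = -0.503 → ψ = 0.546
Converged at ψ = 0.546.
Compositions from xᵢ = zᵢ/(1+ψ(Kᵢ−1)), yᵢ = Kᵢxᵢ:
  1: x = 0.214, y = 0.483
  2: x = 0.218, y = 0.284
  3: x = 0.568, y = 0.233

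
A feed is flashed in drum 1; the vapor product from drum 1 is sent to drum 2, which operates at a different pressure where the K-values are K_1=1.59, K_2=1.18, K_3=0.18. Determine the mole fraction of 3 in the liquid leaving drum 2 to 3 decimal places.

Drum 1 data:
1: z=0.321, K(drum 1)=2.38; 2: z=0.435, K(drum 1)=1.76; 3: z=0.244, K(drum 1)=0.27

x_3 (drum 2) = 0.292

Drum 1:
Let ψ₁ = V/F and solve Σ zᵢ(Kᵢ−1)/(1+ψ₁(Kᵢ−1)) = 0.
Check two-phase: ΣzᵢKᵢ = 1.595 > 1 and Σzᵢ/Kᵢ = 1.286 > 1, so g(0) = 0.595 > 0 and g(1) = -0.286 < 0.
Newton–Raphson from ψ₁ = 0.5:
  ψ₁ = 0.500: g = 0.2212, g' = -0.668 → ψ₁ = 0.831
  ψ₁ = 0.831: g = -0.0437, g' = -1.067 → ψ₁ = 0.790
  ψ₁ = 0.790: g = -0.0022, g' = -0.964 → ψ₁ = 0.788
Converged at ψ₁ = 0.788.
Drum-1 compositions:
  1: x = 0.154, y = 0.366
  2: x = 0.272, y = 0.479
  3: x = 0.574, y = 0.155
Drum-2 feed = drum-1 vapor: z₂ = (0.3661, 0.4789, 0.1550).
Drum 2:
Material balance + equilibrium reduce to Σ zᵢ(Kᵢ−1)/(1+ψ₂(Kᵢ−1)) = 0.
Check two-phase: ΣzᵢKᵢ = 1.175 > 1 and Σzᵢ/Kᵢ = 1.497 > 1, so g(0) = 0.175 > 0 and g(1) = -0.497 < 0.
Newton iteration, ψ₂⁰ = 0.31:
  ψ₂ = 0.310: g = 0.0938, g' = -0.292 → ψ₂ = 0.631
  ψ₂ = 0.631: g = -0.0285, g' = -0.528 → ψ₂ = 0.577
  ψ₂ = 0.577: g = -0.0019, g' = -0.459 → ψ₂ = 0.573
Converged at ψ₂ = 0.573.
  1: x = 0.274, y = 0.435
  2: x = 0.434, y = 0.512
  3: x = 0.292, y = 0.053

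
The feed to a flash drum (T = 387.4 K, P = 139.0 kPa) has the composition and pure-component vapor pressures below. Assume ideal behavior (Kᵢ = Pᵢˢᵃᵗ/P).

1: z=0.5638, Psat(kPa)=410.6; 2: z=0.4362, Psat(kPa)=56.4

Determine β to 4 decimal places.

β = 0.7255

Raoult's law: Kᵢ = Pᵢˢᵃᵗ/P = Pᵢˢᵃᵗ/139.0.
  K_1 = 410.6/139.0 = 2.953957, K_2 = 56.4/139.0 = 0.405755
Binary case is linear: z₁(K₁−1)(1+β(K₂−1)) + z₂(K₂−1)(1+β(K₁−1)) = 0
⇒ β = [z₁(K₁−1)+z₂(K₂−1)] / [−(K₁−1)(K₂−1)] = 0.84243/1.16113 = 0.7255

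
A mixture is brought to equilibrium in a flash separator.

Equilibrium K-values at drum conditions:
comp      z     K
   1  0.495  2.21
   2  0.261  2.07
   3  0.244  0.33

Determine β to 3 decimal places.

β = 0.918

Rachford–Rice: g(β) = Σ zᵢ(Kᵢ−1)/(1+β(Kᵢ−1)) = 0.
g(0) = ΣzᵢKᵢ − 1 = 0.715 and g(1) = 1 − Σzᵢ/Kᵢ = -0.089, so a root lies in (0, 1).
Newton iteration, β⁰ = 0.5:
  β = 0.500: g = 0.3093, g' = -0.656 → β = 0.972
  β = 0.972: g = -0.0561, g' = -1.124 → β = 0.922
  β = 0.922: g = -0.0036, g' = -0.986 → β = 0.918
Converged at β = 0.918.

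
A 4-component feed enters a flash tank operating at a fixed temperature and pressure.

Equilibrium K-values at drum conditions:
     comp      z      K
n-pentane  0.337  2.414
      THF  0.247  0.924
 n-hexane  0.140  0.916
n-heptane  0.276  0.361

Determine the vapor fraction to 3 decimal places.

ψ = 0.475

Material balance + equilibrium reduce to Σ zᵢ(Kᵢ−1)/(1+ψ(Kᵢ−1)) = 0.
Feasibility: ΣzᵢKᵢ = 1.270, Σzᵢ/Kᵢ = 1.324 — both > 1, two phases present.
Newton–Raphson from ψ = 0.5:
  ψ = 0.500: g = -0.0118, g' = -0.477 → ψ = 0.475
Converged at ψ = 0.475.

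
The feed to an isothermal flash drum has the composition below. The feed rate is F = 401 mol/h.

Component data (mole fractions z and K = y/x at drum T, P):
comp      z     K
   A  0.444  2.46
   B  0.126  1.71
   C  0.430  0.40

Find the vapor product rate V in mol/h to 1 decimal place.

Let β = V/F and solve Σ zᵢ(Kᵢ−1)/(1+β(Kᵢ−1)) = 0.
Feasibility: ΣzᵢKᵢ = 1.480, Σzᵢ/Kᵢ = 1.329 — both > 1, two phases present.
Newton–Raphson from β = 0.5:
  β = 0.500: g = 0.0722, g' = -0.667 → β = 0.608
Converged at β = 0.608.
Then V = β·F = 0.6076·401 = 243.6 mol/h and L = F − V = 157.4 mol/h.

V = 243.6 mol/h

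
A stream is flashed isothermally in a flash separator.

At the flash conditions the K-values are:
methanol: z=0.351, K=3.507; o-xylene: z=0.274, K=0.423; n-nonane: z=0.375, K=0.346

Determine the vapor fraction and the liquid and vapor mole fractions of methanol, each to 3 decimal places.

Let ψ = V/F and solve Σ zᵢ(Kᵢ−1)/(1+ψ(Kᵢ−1)) = 0.
Check two-phase: ΣzᵢKᵢ = 1.477 > 1 and Σzᵢ/Kᵢ = 1.832 > 1, so g(0) = 0.477 > 0 and g(1) = -0.832 < 0.
Iterate (Newton) starting at ψ = 0.5:
  ψ = 0.500: g = -0.1961, g' = -0.969 → ψ = 0.298
  ψ = 0.298: g = 0.0086, g' = -1.104 → ψ = 0.305
Converged at ψ = 0.305.
Compositions from xᵢ = zᵢ/(1+ψ(Kᵢ−1)), yᵢ = Kᵢxᵢ:
  methanol: x = 0.199, y = 0.697
  o-xylene: x = 0.333, y = 0.141
  n-nonane: x = 0.469, y = 0.162

ψ = 0.305, x_methanol = 0.199, y_methanol = 0.697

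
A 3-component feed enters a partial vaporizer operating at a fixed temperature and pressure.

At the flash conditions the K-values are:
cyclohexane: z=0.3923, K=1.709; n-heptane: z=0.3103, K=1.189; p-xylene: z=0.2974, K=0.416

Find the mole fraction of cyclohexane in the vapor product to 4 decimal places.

Let ψ = V/F and solve Σ zᵢ(Kᵢ−1)/(1+ψ(Kᵢ−1)) = 0.
g(0) = ΣzᵢKᵢ − 1 = 0.1631 and g(1) = 1 − Σzᵢ/Kᵢ = -0.2054, so a root lies in (0, 1).
Newton–Raphson from ψ = 0.5:
  ψ = 0.5000: g = 0.01362, g' = -0.3191 → ψ = 0.5427
  ψ = 0.5427: g = -0.00021, g' = -0.3293 → ψ = 0.5420
Converged at ψ = 0.5420.
Compositions from xᵢ = zᵢ/(1+ψ(Kᵢ−1)), yᵢ = Kᵢxᵢ:
  cyclohexane: x = 0.2834, y = 0.4843
  n-heptane: x = 0.2815, y = 0.3347
  p-xylene: x = 0.4351, y = 0.1810

y_cyclohexane = 0.4843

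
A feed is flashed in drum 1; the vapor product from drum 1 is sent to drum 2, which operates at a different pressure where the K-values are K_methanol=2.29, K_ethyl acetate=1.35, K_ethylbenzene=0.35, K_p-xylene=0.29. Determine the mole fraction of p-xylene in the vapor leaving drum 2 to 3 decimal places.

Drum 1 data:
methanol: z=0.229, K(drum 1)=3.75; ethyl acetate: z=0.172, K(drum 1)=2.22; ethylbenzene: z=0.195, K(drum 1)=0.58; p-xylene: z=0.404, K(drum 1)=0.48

y_p-xylene (drum 2) = 0.105

Drum 1:
Let ψ₁ = V/F and solve Σ zᵢ(Kᵢ−1)/(1+ψ₁(Kᵢ−1)) = 0.
g(0) = ΣzᵢKᵢ − 1 = 0.548 and g(1) = 1 − Σzᵢ/Kᵢ = -0.316, so a root lies in (0, 1).
Newton–Raphson from ψ₁ = 0.45:
  ψ₁ = 0.450: g = 0.0417, g' = -0.691 → ψ₁ = 0.510
  ψ₁ = 0.510: g = 0.0012, g' = -0.655 → ψ₁ = 0.512
Converged at ψ₁ = 0.512.
Drum-1 compositions:
  methanol: x = 0.095, y = 0.357
  ethyl acetate: x = 0.106, y = 0.235
  ethylbenzene: x = 0.248, y = 0.144
  p-xylene: x = 0.551, y = 0.264
Drum-2 feed = drum-1 vapor: z₂ = (0.3566, 0.2350, 0.1441, 0.2643).
Drum 2:
Rachford–Rice: g(ψ₂) = Σ zᵢ(Kᵢ−1)/(1+ψ₂(Kᵢ−1)) = 0.
Check two-phase: ΣzᵢKᵢ = 1.261 > 1 and Σzᵢ/Kᵢ = 1.653 > 1, so g(0) = 0.261 > 0 and g(1) = -0.653 < 0.
Newton–Raphson from ψ₂ = 0.37:
  ψ₂ = 0.370: g = 0.0064, g' = -0.645 → ψ₂ = 0.380
Converged at ψ₂ = 0.380.
  methanol: x = 0.239, y = 0.548
  ethyl acetate: x = 0.207, y = 0.280
  ethylbenzene: x = 0.191, y = 0.067
  p-xylene: x = 0.362, y = 0.105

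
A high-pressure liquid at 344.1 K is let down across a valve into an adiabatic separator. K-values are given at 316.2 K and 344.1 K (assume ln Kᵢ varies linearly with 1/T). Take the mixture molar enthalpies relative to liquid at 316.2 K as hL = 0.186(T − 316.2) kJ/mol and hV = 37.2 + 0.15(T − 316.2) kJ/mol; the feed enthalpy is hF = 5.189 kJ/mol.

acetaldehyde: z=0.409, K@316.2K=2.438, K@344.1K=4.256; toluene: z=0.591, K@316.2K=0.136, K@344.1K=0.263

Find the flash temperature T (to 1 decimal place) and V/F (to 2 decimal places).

Adiabatic flash: solve Rachford–Rice at each trial T, then check hF = ψ·hV(T) + (1−ψ)·hL(T).
  T = 316.2 K: K = (2.438, 0.136), RR gives ψ = 0.062, H_out = 2.321 kJ/mol
  T = 344.1 K: K = (4.256, 0.263), RR gives ψ = 0.373, H_out = 18.706 kJ/mol
  T = 330.1 K: K = (3.256, 0.192), RR gives ψ = 0.244, H_out = 11.538 kJ/mol
  T = 323.1 K: K = (2.823, 0.162), RR gives ψ = 0.164, H_out = 7.337 kJ/mol
  T = 319.6 K: K = (2.623, 0.148), RR gives ψ = 0.116, H_out = 4.935 kJ/mol
  T = 321.4 K: K = (2.725, 0.155), RR gives ψ = 0.141, H_out = 6.202 kJ/mol
Linear interpolation between T = 319.6 (H_out = 4.935) and T = 321.4 (H_out = 6.202) on hF = 5.189 gives T ≈ 320.0 K, at which ψ = 0.12.

T = 320.0 K, V/F = 0.12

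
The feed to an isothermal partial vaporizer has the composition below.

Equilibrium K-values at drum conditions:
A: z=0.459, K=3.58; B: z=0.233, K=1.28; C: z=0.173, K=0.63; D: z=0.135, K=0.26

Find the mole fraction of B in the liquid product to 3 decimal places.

x_B = 0.186

Rachford–Rice: g(ψ) = Σ zᵢ(Kᵢ−1)/(1+ψ(Kᵢ−1)) = 0.
Feasibility: ΣzᵢKᵢ = 2.086, Σzᵢ/Kᵢ = 1.104 — both > 1, two phases present.
Newton iteration, ψ⁰ = 0.7:
  ψ = 0.700: g = 0.1829, g' = -0.762 → ψ = 0.940
  ψ = 0.940: g = -0.0290, g' = -1.125 → ψ = 0.914
  ψ = 0.914: g = -0.0011, g' = -1.043 → ψ = 0.913
Converged at ψ = 0.913.
Compositions from xᵢ = zᵢ/(1+ψ(Kᵢ−1)), yᵢ = Kᵢxᵢ:
  A: x = 0.137, y = 0.490
  B: x = 0.186, y = 0.238
  C: x = 0.261, y = 0.165
  D: x = 0.416, y = 0.108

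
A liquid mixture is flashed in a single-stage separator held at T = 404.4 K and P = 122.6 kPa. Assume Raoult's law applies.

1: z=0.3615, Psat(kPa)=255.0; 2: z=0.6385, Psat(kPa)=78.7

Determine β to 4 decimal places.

β = 0.4183

Raoult's law: Kᵢ = Pᵢˢᵃᵗ/P = Pᵢˢᵃᵗ/122.6.
  K_1 = 255.0/122.6 = 2.079935, K_2 = 78.7/122.6 = 0.641925
Let β = V/F and solve Σ zᵢ(Kᵢ−1)/(1+β(Kᵢ−1)) = 0.
Feasibility: ΣzᵢKᵢ = 1.1618, Σzᵢ/Kᵢ = 1.1685 — both > 1, two phases present.
Iterate (Newton) starting at β = 0.5:
  β = 0.5000: g = -0.02498, g' = -0.2992 → β = 0.4165
  β = 0.4165: g = 0.00057, g' = -0.3137 → β = 0.4183
Converged at β = 0.4183.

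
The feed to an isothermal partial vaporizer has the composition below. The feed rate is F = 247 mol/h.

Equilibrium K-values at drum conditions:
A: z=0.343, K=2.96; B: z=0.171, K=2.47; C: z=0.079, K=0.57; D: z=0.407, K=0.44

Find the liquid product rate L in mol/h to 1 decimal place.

L = 79.8 mol/h

Rachford–Rice: g(V/F) = Σ zᵢ(Kᵢ−1)/(1+V/F(Kᵢ−1)) = 0.
Check two-phase: ΣzᵢKᵢ = 1.662 > 1 and Σzᵢ/Kᵢ = 1.249 > 1, so g(0) = 0.662 > 0 and g(1) = -0.249 < 0.
Newton–Raphson from V/F = 0.5:
  V/F = 0.500: g = 0.1246, g' = -0.729 → V/F = 0.671
  V/F = 0.671: g = 0.0041, g' = -0.696 → V/F = 0.677
Converged at V/F = 0.677.
Then V = V/F·F = 0.6768·247 = 167.2 mol/h and L = F − V = 79.8 mol/h.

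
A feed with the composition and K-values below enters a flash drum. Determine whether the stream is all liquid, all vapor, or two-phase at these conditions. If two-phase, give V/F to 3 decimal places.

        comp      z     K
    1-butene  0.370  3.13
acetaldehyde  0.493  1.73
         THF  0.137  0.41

ΣzᵢKᵢ = 2.067; Σzᵢ/Kᵢ = 0.737.
Since Σzᵢ/Kᵢ < 1 the mixture is above its dew point — single vapor phase.

all vapor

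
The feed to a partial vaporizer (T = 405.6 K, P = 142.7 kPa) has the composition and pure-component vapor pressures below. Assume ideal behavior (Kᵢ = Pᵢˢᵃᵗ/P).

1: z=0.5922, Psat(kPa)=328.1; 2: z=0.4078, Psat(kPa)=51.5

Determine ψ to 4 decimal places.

Raoult's law: Kᵢ = Pᵢˢᵃᵗ/P = Pᵢˢᵃᵗ/142.7.
  K_1 = 328.1/142.7 = 2.299229, K_2 = 51.5/142.7 = 0.360897
Rachford–Rice: g(ψ) = Σ zᵢ(Kᵢ−1)/(1+ψ(Kᵢ−1)) = 0.
Check two-phase: ΣzᵢKᵢ = 1.5088 > 1 and Σzᵢ/Kᵢ = 1.3875 > 1, so g(0) = 0.5088 > 0 and g(1) = -0.3875 < 0.
Binary case is linear: z₁(K₁−1)(1+ψ(K₂−1)) + z₂(K₂−1)(1+ψ(K₁−1)) = 0
⇒ ψ = [z₁(K₁−1)+z₂(K₂−1)] / [−(K₁−1)(K₂−1)] = 0.50878/0.83034 = 0.6127

ψ = 0.6127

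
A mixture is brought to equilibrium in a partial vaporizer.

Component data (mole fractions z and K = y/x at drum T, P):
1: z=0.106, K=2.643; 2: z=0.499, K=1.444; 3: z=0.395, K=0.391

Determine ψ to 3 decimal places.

Rachford–Rice: g(ψ) = Σ zᵢ(Kᵢ−1)/(1+ψ(Kᵢ−1)) = 0.
Feasibility: ΣzᵢKᵢ = 1.155, Σzᵢ/Kᵢ = 1.396 — both > 1, two phases present.
Newton–Raphson from ψ = 0.66:
  ψ = 0.660: g = -0.1473, g' = -0.534 → ψ = 0.384
  ψ = 0.384: g = -0.0180, g' = -0.429 → ψ = 0.342
Converged at ψ = 0.342.

ψ = 0.342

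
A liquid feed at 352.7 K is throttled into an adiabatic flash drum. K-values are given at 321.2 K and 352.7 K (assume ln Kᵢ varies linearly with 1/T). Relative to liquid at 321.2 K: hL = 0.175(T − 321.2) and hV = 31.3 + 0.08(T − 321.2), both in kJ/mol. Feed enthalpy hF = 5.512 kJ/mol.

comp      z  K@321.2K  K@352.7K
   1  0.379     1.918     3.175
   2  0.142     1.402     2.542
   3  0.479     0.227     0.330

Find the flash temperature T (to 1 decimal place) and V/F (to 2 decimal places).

T = 325.3 K, V/F = 0.16

Adiabatic flash: solve Rachford–Rice at each trial T, then check hF = ψ·hV(T) + (1−ψ)·hL(T).
  T = 321.2 K: K = (1.918, 1.402, 0.227), RR gives ψ = 0.056, H_out = 1.739 kJ/mol
  T = 352.7 K: K = (3.175, 2.542, 0.330), RR gives ψ = 0.536, H_out = 20.678 kJ/mol
  T = 336.9 K: K = (2.495, 1.912, 0.276), RR gives ψ = 0.356, H_out = 13.370 kJ/mol
  T = 329.0 K: K = (2.193, 1.642, 0.251), RR gives ψ = 0.231, H_out = 8.412 kJ/mol
  T = 325.1 K: K = (2.052, 1.519, 0.239), RR gives ψ = 0.152, H_out = 5.372 kJ/mol
  T = 327.1 K: K = (2.124, 1.581, 0.245), RR gives ψ = 0.194, H_out = 6.993 kJ/mol
Linear interpolation between T = 325.1 (H_out = 5.372) and T = 327.1 (H_out = 6.993) on hF = 5.512 gives T ≈ 325.3 K, at which ψ = 0.16.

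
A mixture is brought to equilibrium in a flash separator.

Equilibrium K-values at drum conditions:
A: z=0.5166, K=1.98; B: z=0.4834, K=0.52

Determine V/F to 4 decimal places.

V/F = 0.5830

Rachford–Rice: g(V/F) = Σ zᵢ(Kᵢ−1)/(1+V/F(Kᵢ−1)) = 0.
Check two-phase: ΣzᵢKᵢ = 1.2742 > 1 and Σzᵢ/Kᵢ = 1.1905 > 1, so g(0) = 0.2742 > 0 and g(1) = -0.1905 < 0.
Iterate (Newton) starting at V/F = 0.5:
  V/F = 0.5000: g = 0.03447, g' = -0.4163 → V/F = 0.5828
  V/F = 0.5828: g = 0.00007, g' = -0.4157 → V/F = 0.5830
Converged at V/F = 0.5830.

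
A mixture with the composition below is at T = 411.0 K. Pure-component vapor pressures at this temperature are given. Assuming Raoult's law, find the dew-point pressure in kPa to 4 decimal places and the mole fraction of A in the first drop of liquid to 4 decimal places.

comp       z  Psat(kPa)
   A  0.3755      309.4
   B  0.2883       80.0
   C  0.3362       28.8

Pdew = 60.6391 kPa, x_A = 0.0736

At the dew point ψ → 1, so Σzᵢ/Kᵢ = 1 with Kᵢ = Pᵢˢᵃᵗ/P ⇒ 1/P = Σzᵢ/Pᵢˢᵃᵗ.
1/P = 0.3755/309.4 + 0.2883/80.0 + 0.3362/28.8 = 0.0164910 ⇒ P = 60.6391 kPa
xᵢ = zᵢP/Pᵢˢᵃᵗ ⇒ x_A = 0.3755·60.6391/309.4 = 0.0736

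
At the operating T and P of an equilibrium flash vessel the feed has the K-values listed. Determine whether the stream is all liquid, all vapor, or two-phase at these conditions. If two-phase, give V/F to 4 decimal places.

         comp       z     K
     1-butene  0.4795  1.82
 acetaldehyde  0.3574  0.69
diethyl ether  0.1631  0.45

two-phase, V/F = 0.5789

ΣzᵢKᵢ = 1.1927; Σzᵢ/Kᵢ = 1.1439.
Both exceed 1, so a two-phase solution exists.
Let ψ = V/F and solve Σ zᵢ(Kᵢ−1)/(1+ψ(Kᵢ−1)) = 0.
Iterate (Newton) starting at ψ = 0.33:
  ψ = 0.3300: g = 0.07644, g' = -0.3160 → ψ = 0.5719
  ψ = 0.5719: g = 0.00213, g' = -0.3052 → ψ = 0.5789
Converged at ψ = 0.5789.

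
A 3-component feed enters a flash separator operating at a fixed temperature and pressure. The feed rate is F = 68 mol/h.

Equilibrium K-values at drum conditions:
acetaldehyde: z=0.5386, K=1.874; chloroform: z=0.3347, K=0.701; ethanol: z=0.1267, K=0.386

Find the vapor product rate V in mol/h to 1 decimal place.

Newton iteration, β⁰ = 0.44:
  β = 0.4400: g = 0.11816, g' = -0.3440 → β = 0.7835
  β = 0.7835: g = -0.00121, g' = -0.3734 → β = 0.7803
Converged at β = 0.7803.
Then V = β·F = 0.7803·68 = 53.1 mol/h and L = F − V = 14.9 mol/h.

V = 53.1 mol/h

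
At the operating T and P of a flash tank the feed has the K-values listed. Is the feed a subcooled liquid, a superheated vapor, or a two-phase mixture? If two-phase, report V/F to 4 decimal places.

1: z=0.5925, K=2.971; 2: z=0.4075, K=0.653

ΣzᵢKᵢ = 2.0264; Σzᵢ/Kᵢ = 0.8235.
Since Σzᵢ/Kᵢ < 1 the mixture is above its dew point — single vapor phase.

superheated vapor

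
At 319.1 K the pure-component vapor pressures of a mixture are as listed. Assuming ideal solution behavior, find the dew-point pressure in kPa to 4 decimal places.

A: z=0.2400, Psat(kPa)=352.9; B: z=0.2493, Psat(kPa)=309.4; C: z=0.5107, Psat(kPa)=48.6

Pdew = 83.3746 kPa

At the dew point ψ → 1, so Σzᵢ/Kᵢ = 1 with Kᵢ = Pᵢˢᵃᵗ/P ⇒ 1/P = Σzᵢ/Pᵢˢᵃᵗ.
1/P = 0.2400/352.9 + 0.2493/309.4 + 0.5107/48.6 = 0.0119941 ⇒ P = 83.3746 kPa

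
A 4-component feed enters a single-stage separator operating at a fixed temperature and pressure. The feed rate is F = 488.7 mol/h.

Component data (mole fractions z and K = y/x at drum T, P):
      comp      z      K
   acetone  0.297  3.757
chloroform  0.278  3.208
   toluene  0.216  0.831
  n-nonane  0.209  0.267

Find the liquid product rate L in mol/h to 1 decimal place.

Iterate (Newton) starting at V/F = 0.43:
  V/F = 0.430: g = 0.4265, g' = -1.076 → V/F = 0.826
  V/F = 0.826: g = 0.0361, g' = -1.111 → V/F = 0.859
  V/F = 0.859: g = -0.0012, g' = -1.187 → V/F = 0.858
Converged at V/F = 0.858.
Then V = V/F·F = 0.8579·488.7 = 419.2 mol/h and L = F − V = 69.5 mol/h.

L = 69.5 mol/h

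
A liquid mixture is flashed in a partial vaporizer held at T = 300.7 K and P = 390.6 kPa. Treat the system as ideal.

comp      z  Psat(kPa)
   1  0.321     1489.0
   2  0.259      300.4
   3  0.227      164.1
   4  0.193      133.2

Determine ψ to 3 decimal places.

Raoult's law: Kᵢ = Pᵢˢᵃᵗ/P = Pᵢˢᵃᵗ/390.6.
  K_1 = 1489.0/390.6 = 3.81208, K_2 = 300.4/390.6 = 0.76907, K_3 = 164.1/390.6 = 0.42012, K_4 = 133.2/390.6 = 0.34101
Let ψ = V/F and solve Σ zᵢ(Kᵢ−1)/(1+ψ(Kᵢ−1)) = 0.
g(0) = ΣzᵢKᵢ − 1 = 0.584 and g(1) = 1 − Σzᵢ/Kᵢ = -0.527, so a root lies in (0, 1).
Newton iteration, ψ⁰ = 0.5:
  ψ = 0.500: g = -0.0675, g' = -0.794 → ψ = 0.415
  ψ = 0.415: g = 0.0020, g' = -0.849 → ψ = 0.417
Converged at ψ = 0.417.

ψ = 0.417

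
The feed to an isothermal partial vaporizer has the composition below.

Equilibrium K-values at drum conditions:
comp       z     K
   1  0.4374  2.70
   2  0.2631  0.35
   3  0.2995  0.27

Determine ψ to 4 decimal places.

Rachford–Rice: g(ψ) = Σ zᵢ(Kᵢ−1)/(1+ψ(Kᵢ−1)) = 0.
g(0) = ΣzᵢKᵢ − 1 = 0.3539 and g(1) = 1 − Σzᵢ/Kᵢ = -1.0230, so a root lies in (0, 1).
Newton iteration, ψ⁰ = 0.46:
  ψ = 0.4600: g = -0.15586, g' = -0.9861 → ψ = 0.3019
  ψ = 0.3019: g = -0.00186, g' = -0.9867 → ψ = 0.3001
Converged at ψ = 0.3001.

ψ = 0.3001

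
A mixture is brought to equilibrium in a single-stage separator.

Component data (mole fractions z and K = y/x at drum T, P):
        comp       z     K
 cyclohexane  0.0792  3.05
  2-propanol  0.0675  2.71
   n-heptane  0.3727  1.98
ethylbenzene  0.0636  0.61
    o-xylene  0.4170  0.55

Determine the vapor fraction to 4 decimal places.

ψ = 0.7661

Newton iteration, ψ⁰ = 0.5:
  ψ = 0.5000: g = 0.11459, g' = -0.4553 → ψ = 0.7517
  ψ = 0.7517: g = 0.00605, g' = -0.4202 → ψ = 0.7661
Converged at ψ = 0.7661.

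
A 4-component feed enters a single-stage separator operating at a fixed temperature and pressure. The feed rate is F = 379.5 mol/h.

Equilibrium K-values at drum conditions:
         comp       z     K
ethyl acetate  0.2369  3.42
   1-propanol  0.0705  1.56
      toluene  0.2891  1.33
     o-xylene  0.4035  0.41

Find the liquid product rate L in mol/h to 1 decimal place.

L = 168.0 mol/h

Iterate (Newton) starting at V/F = 0.42:
  V/F = 0.4200: g = 0.08358, g' = -0.6282 → V/F = 0.5530
  V/F = 0.5530: g = 0.00263, g' = -0.5986 → V/F = 0.5574
Converged at V/F = 0.5574.
Then V = V/F·F = 0.5574·379.5 = 211.5 mol/h and L = F − V = 168.0 mol/h.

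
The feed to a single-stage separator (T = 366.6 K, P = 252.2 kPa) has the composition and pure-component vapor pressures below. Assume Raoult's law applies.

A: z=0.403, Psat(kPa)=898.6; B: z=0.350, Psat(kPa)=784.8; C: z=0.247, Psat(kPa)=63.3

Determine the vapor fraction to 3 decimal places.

ψ = 0.900

Raoult's law: Kᵢ = Pᵢˢᵃᵗ/P = Pᵢˢᵃᵗ/252.2.
  K_A = 898.6/252.2 = 3.56305, K_B = 784.8/252.2 = 3.11182, K_C = 63.3/252.2 = 0.25099
Let ψ = V/F and solve Σ zᵢ(Kᵢ−1)/(1+ψ(Kᵢ−1)) = 0.
Feasibility: ΣzᵢKᵢ = 2.587, Σzᵢ/Kᵢ = 1.210 — both > 1, two phases present.
Iterate (Newton) starting at ψ = 0.41:
  ψ = 0.410: g = 0.6328, g' = -1.366 → ψ = 0.873
  ψ = 0.873: g = 0.0443, g' = -1.603 → ψ = 0.901
  ψ = 0.901: g = -0.0018, g' = -1.736 → ψ = 0.900
Converged at ψ = 0.900.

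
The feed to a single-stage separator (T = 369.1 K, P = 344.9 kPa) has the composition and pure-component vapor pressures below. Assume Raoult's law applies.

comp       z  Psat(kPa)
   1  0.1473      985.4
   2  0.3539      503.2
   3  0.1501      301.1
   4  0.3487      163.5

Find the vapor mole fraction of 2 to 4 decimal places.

y_2 = 0.4179

Raoult's law: Kᵢ = Pᵢˢᵃᵗ/P = Pᵢˢᵃᵗ/344.9.
  K_1 = 985.4/344.9 = 2.857060, K_2 = 503.2/344.9 = 1.458974, K_3 = 301.1/344.9 = 0.873007, K_4 = 163.5/344.9 = 0.474050
Newton iteration, β⁰ = 0.36:
  β = 0.3600: g = 0.05713, g' = -0.3868 → β = 0.5077
  β = 0.5077: g = 0.00195, g' = -0.3659 → β = 0.5130
Converged at β = 0.5130.
Compositions from xᵢ = zᵢ/(1+β(Kᵢ−1)), yᵢ = Kᵢxᵢ:
  1: x = 0.0754, y = 0.2155
  2: x = 0.2865, y = 0.4179
  3: x = 0.1606, y = 0.1402
  4: x = 0.4776, y = 0.2264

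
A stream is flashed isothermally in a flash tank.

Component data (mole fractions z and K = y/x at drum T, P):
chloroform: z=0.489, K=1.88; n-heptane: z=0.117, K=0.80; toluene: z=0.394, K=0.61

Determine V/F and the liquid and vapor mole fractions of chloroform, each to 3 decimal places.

Rachford–Rice: g(V/F) = Σ zᵢ(Kᵢ−1)/(1+V/F(Kᵢ−1)) = 0.
g(0) = ΣzᵢKᵢ − 1 = 0.253 and g(1) = 1 − Σzᵢ/Kᵢ = -0.052, so a root lies in (0, 1).
Iterate (Newton) starting at V/F = 0.41:
  V/F = 0.410: g = 0.1078, g' = -0.295 → V/F = 0.776
  V/F = 0.776: g = 0.0078, g' = -0.263 → V/F = 0.805
Converged at V/F = 0.805.
Compositions from xᵢ = zᵢ/(1+V/F(Kᵢ−1)), yᵢ = Kᵢxᵢ:
  chloroform: x = 0.286, y = 0.538
  n-heptane: x = 0.139, y = 0.112
  toluene: x = 0.574, y = 0.350

V/F = 0.805, x_chloroform = 0.286, y_chloroform = 0.538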